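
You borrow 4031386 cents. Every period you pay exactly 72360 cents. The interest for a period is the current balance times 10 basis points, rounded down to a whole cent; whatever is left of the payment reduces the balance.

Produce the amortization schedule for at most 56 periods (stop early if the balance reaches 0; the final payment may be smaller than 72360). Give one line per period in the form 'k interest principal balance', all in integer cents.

1. interest=⌊4031386·10/10000⌋=4031; principal=72360-4031=68329; balance=4031386-68329=3963057
2. interest=⌊3963057·10/10000⌋=3963; principal=72360-3963=68397; balance=3963057-68397=3894660
3. interest=⌊3894660·10/10000⌋=3894; principal=72360-3894=68466; balance=3894660-68466=3826194
4. interest=⌊3826194·10/10000⌋=3826; principal=72360-3826=68534; balance=3826194-68534=3757660
5. interest=⌊3757660·10/10000⌋=3757; principal=72360-3757=68603; balance=3757660-68603=3689057
6. interest=⌊3689057·10/10000⌋=3689; principal=72360-3689=68671; balance=3689057-68671=3620386
7. interest=⌊3620386·10/10000⌋=3620; principal=72360-3620=68740; balance=3620386-68740=3551646
8. interest=⌊3551646·10/10000⌋=3551; principal=72360-3551=68809; balance=3551646-68809=3482837
9. interest=⌊3482837·10/10000⌋=3482; principal=72360-3482=68878; balance=3482837-68878=3413959
10. interest=⌊3413959·10/10000⌋=3413; principal=72360-3413=68947; balance=3413959-68947=3345012
11. interest=⌊3345012·10/10000⌋=3345; principal=72360-3345=69015; balance=3345012-69015=3275997
12. interest=⌊3275997·10/10000⌋=3275; principal=72360-3275=69085; balance=3275997-69085=3206912
13. interest=⌊3206912·10/10000⌋=3206; principal=72360-3206=69154; balance=3206912-69154=3137758
14. interest=⌊3137758·10/10000⌋=3137; principal=72360-3137=69223; balance=3137758-69223=3068535
15. interest=⌊3068535·10/10000⌋=3068; principal=72360-3068=69292; balance=3068535-69292=2999243
16. interest=⌊2999243·10/10000⌋=2999; principal=72360-2999=69361; balance=2999243-69361=2929882
17. interest=⌊2929882·10/10000⌋=2929; principal=72360-2929=69431; balance=2929882-69431=2860451
18. interest=⌊2860451·10/10000⌋=2860; principal=72360-2860=69500; balance=2860451-69500=2790951
19. interest=⌊2790951·10/10000⌋=2790; principal=72360-2790=69570; balance=2790951-69570=2721381
20. interest=⌊2721381·10/10000⌋=2721; principal=72360-2721=69639; balance=2721381-69639=2651742
21. interest=⌊2651742·10/10000⌋=2651; principal=72360-2651=69709; balance=2651742-69709=2582033
22. interest=⌊2582033·10/10000⌋=2582; principal=72360-2582=69778; balance=2582033-69778=2512255
23. interest=⌊2512255·10/10000⌋=2512; principal=72360-2512=69848; balance=2512255-69848=2442407
24. interest=⌊2442407·10/10000⌋=2442; principal=72360-2442=69918; balance=2442407-69918=2372489
25. interest=⌊2372489·10/10000⌋=2372; principal=72360-2372=69988; balance=2372489-69988=2302501
26. interest=⌊2302501·10/10000⌋=2302; principal=72360-2302=70058; balance=2302501-70058=2232443
27. interest=⌊2232443·10/10000⌋=2232; principal=72360-2232=70128; balance=2232443-70128=2162315
28. interest=⌊2162315·10/10000⌋=2162; principal=72360-2162=70198; balance=2162315-70198=2092117
29. interest=⌊2092117·10/10000⌋=2092; principal=72360-2092=70268; balance=2092117-70268=2021849
30. interest=⌊2021849·10/10000⌋=2021; principal=72360-2021=70339; balance=2021849-70339=1951510
31. interest=⌊1951510·10/10000⌋=1951; principal=72360-1951=70409; balance=1951510-70409=1881101
32. interest=⌊1881101·10/10000⌋=1881; principal=72360-1881=70479; balance=1881101-70479=1810622
33. interest=⌊1810622·10/10000⌋=1810; principal=72360-1810=70550; balance=1810622-70550=1740072
34. interest=⌊1740072·10/10000⌋=1740; principal=72360-1740=70620; balance=1740072-70620=1669452
35. interest=⌊1669452·10/10000⌋=1669; principal=72360-1669=70691; balance=1669452-70691=1598761
36. interest=⌊1598761·10/10000⌋=1598; principal=72360-1598=70762; balance=1598761-70762=1527999
37. interest=⌊1527999·10/10000⌋=1527; principal=72360-1527=70833; balance=1527999-70833=1457166
38. interest=⌊1457166·10/10000⌋=1457; principal=72360-1457=70903; balance=1457166-70903=1386263
39. interest=⌊1386263·10/10000⌋=1386; principal=72360-1386=70974; balance=1386263-70974=1315289
40. interest=⌊1315289·10/10000⌋=1315; principal=72360-1315=71045; balance=1315289-71045=1244244
41. interest=⌊1244244·10/10000⌋=1244; principal=72360-1244=71116; balance=1244244-71116=1173128
42. interest=⌊1173128·10/10000⌋=1173; principal=72360-1173=71187; balance=1173128-71187=1101941
43. interest=⌊1101941·10/10000⌋=1101; principal=72360-1101=71259; balance=1101941-71259=1030682
44. interest=⌊1030682·10/10000⌋=1030; principal=72360-1030=71330; balance=1030682-71330=959352
45. interest=⌊959352·10/10000⌋=959; principal=72360-959=71401; balance=959352-71401=887951
46. interest=⌊887951·10/10000⌋=887; principal=72360-887=71473; balance=887951-71473=816478
47. interest=⌊816478·10/10000⌋=816; principal=72360-816=71544; balance=816478-71544=744934
48. interest=⌊744934·10/10000⌋=744; principal=72360-744=71616; balance=744934-71616=673318
49. interest=⌊673318·10/10000⌋=673; principal=72360-673=71687; balance=673318-71687=601631
50. interest=⌊601631·10/10000⌋=601; principal=72360-601=71759; balance=601631-71759=529872
51. interest=⌊529872·10/10000⌋=529; principal=72360-529=71831; balance=529872-71831=458041
52. interest=⌊458041·10/10000⌋=458; principal=72360-458=71902; balance=458041-71902=386139
53. interest=⌊386139·10/10000⌋=386; principal=72360-386=71974; balance=386139-71974=314165
54. interest=⌊314165·10/10000⌋=314; principal=72360-314=72046; balance=314165-72046=242119
55. interest=⌊242119·10/10000⌋=242; principal=72360-242=72118; balance=242119-72118=170001
56. interest=⌊170001·10/10000⌋=170; principal=72360-170=72190; balance=170001-72190=97811

1 4031 68329 3963057
2 3963 68397 3894660
3 3894 68466 3826194
4 3826 68534 3757660
5 3757 68603 3689057
6 3689 68671 3620386
7 3620 68740 3551646
8 3551 68809 3482837
9 3482 68878 3413959
10 3413 68947 3345012
11 3345 69015 3275997
12 3275 69085 3206912
13 3206 69154 3137758
14 3137 69223 3068535
15 3068 69292 2999243
16 2999 69361 2929882
17 2929 69431 2860451
18 2860 69500 2790951
19 2790 69570 2721381
20 2721 69639 2651742
21 2651 69709 2582033
22 2582 69778 2512255
23 2512 69848 2442407
24 2442 69918 2372489
25 2372 69988 2302501
26 2302 70058 2232443
27 2232 70128 2162315
28 2162 70198 2092117
29 2092 70268 2021849
30 2021 70339 1951510
31 1951 70409 1881101
32 1881 70479 1810622
33 1810 70550 1740072
34 1740 70620 1669452
35 1669 70691 1598761
36 1598 70762 1527999
37 1527 70833 1457166
38 1457 70903 1386263
39 1386 70974 1315289
40 1315 71045 1244244
41 1244 71116 1173128
42 1173 71187 1101941
43 1101 71259 1030682
44 1030 71330 959352
45 959 71401 887951
46 887 71473 816478
47 816 71544 744934
48 744 71616 673318
49 673 71687 601631
50 601 71759 529872
51 529 71831 458041
52 458 71902 386139
53 386 71974 314165
54 314 72046 242119
55 242 72118 170001
56 170 72190 97811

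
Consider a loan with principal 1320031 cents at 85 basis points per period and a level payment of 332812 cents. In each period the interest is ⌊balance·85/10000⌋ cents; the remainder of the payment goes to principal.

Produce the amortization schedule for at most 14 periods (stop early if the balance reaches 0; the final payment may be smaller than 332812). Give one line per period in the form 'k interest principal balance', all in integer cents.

1 11220 321592 998439
2 8486 324326 674113
3 5729 327083 347030
4 2949 329863 17167
5 145 17167 0

1. interest=⌊1320031·85/10000⌋=11220; principal=332812-11220=321592; balance=1320031-321592=998439
2. interest=⌊998439·85/10000⌋=8486; principal=332812-8486=324326; balance=998439-324326=674113
3. interest=⌊674113·85/10000⌋=5729; principal=332812-5729=327083; balance=674113-327083=347030
4. interest=⌊347030·85/10000⌋=2949; principal=332812-2949=329863; balance=347030-329863=17167
5. interest=⌊17167·85/10000⌋=145; principal=min(332812-145,17167)=17167; balance=17167-17167=0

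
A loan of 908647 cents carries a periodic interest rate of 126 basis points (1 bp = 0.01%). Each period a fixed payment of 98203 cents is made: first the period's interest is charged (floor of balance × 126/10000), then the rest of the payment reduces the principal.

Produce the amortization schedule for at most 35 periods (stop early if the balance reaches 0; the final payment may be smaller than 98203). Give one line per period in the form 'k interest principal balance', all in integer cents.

1 11448 86755 821892
2 10355 87848 734044
3 9248 88955 645089
4 8128 90075 555014
5 6993 91210 463804
6 5843 92360 371444
7 4680 93523 277921
8 3501 94702 183219
9 2308 95895 87324
10 1100 87324 0

1. interest=⌊908647·126/10000⌋=11448; principal=98203-11448=86755; balance=908647-86755=821892
2. interest=⌊821892·126/10000⌋=10355; principal=98203-10355=87848; balance=821892-87848=734044
3. interest=⌊734044·126/10000⌋=9248; principal=98203-9248=88955; balance=734044-88955=645089
4. interest=⌊645089·126/10000⌋=8128; principal=98203-8128=90075; balance=645089-90075=555014
5. interest=⌊555014·126/10000⌋=6993; principal=98203-6993=91210; balance=555014-91210=463804
6. interest=⌊463804·126/10000⌋=5843; principal=98203-5843=92360; balance=463804-92360=371444
7. interest=⌊371444·126/10000⌋=4680; principal=98203-4680=93523; balance=371444-93523=277921
8. interest=⌊277921·126/10000⌋=3501; principal=98203-3501=94702; balance=277921-94702=183219
9. interest=⌊183219·126/10000⌋=2308; principal=98203-2308=95895; balance=183219-95895=87324
10. interest=⌊87324·126/10000⌋=1100; principal=min(98203-1100,87324)=87324; balance=87324-87324=0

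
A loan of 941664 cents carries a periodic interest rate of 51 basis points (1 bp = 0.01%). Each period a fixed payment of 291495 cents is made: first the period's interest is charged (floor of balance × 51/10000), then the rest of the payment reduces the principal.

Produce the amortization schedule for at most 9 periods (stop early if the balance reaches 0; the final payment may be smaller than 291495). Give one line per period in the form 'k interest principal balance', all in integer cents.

1. interest=⌊941664·51/10000⌋=4802; principal=291495-4802=286693; balance=941664-286693=654971
2. interest=⌊654971·51/10000⌋=3340; principal=291495-3340=288155; balance=654971-288155=366816
3. interest=⌊366816·51/10000⌋=1870; principal=291495-1870=289625; balance=366816-289625=77191
4. interest=⌊77191·51/10000⌋=393; principal=min(291495-393,77191)=77191; balance=77191-77191=0

1 4802 286693 654971
2 3340 288155 366816
3 1870 289625 77191
4 393 77191 0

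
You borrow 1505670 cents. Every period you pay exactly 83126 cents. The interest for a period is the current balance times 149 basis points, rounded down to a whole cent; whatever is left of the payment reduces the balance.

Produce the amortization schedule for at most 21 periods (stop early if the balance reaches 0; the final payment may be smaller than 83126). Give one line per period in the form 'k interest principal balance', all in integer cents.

1. interest=⌊1505670·149/10000⌋=22434; principal=83126-22434=60692; balance=1505670-60692=1444978
2. interest=⌊1444978·149/10000⌋=21530; principal=83126-21530=61596; balance=1444978-61596=1383382
3. interest=⌊1383382·149/10000⌋=20612; principal=83126-20612=62514; balance=1383382-62514=1320868
4. interest=⌊1320868·149/10000⌋=19680; principal=83126-19680=63446; balance=1320868-63446=1257422
5. interest=⌊1257422·149/10000⌋=18735; principal=83126-18735=64391; balance=1257422-64391=1193031
6. interest=⌊1193031·149/10000⌋=17776; principal=83126-17776=65350; balance=1193031-65350=1127681
7. interest=⌊1127681·149/10000⌋=16802; principal=83126-16802=66324; balance=1127681-66324=1061357
8. interest=⌊1061357·149/10000⌋=15814; principal=83126-15814=67312; balance=1061357-67312=994045
9. interest=⌊994045·149/10000⌋=14811; principal=83126-14811=68315; balance=994045-68315=925730
10. interest=⌊925730·149/10000⌋=13793; principal=83126-13793=69333; balance=925730-69333=856397
11. interest=⌊856397·149/10000⌋=12760; principal=83126-12760=70366; balance=856397-70366=786031
12. interest=⌊786031·149/10000⌋=11711; principal=83126-11711=71415; balance=786031-71415=714616
13. interest=⌊714616·149/10000⌋=10647; principal=83126-10647=72479; balance=714616-72479=642137
14. interest=⌊642137·149/10000⌋=9567; principal=83126-9567=73559; balance=642137-73559=568578
15. interest=⌊568578·149/10000⌋=8471; principal=83126-8471=74655; balance=568578-74655=493923
16. interest=⌊493923·149/10000⌋=7359; principal=83126-7359=75767; balance=493923-75767=418156
17. interest=⌊418156·149/10000⌋=6230; principal=83126-6230=76896; balance=418156-76896=341260
18. interest=⌊341260·149/10000⌋=5084; principal=83126-5084=78042; balance=341260-78042=263218
19. interest=⌊263218·149/10000⌋=3921; principal=83126-3921=79205; balance=263218-79205=184013
20. interest=⌊184013·149/10000⌋=2741; principal=83126-2741=80385; balance=184013-80385=103628
21. interest=⌊103628·149/10000⌋=1544; principal=83126-1544=81582; balance=103628-81582=22046

1 22434 60692 1444978
2 21530 61596 1383382
3 20612 62514 1320868
4 19680 63446 1257422
5 18735 64391 1193031
6 17776 65350 1127681
7 16802 66324 1061357
8 15814 67312 994045
9 14811 68315 925730
10 13793 69333 856397
11 12760 70366 786031
12 11711 71415 714616
13 10647 72479 642137
14 9567 73559 568578
15 8471 74655 493923
16 7359 75767 418156
17 6230 76896 341260
18 5084 78042 263218
19 3921 79205 184013
20 2741 80385 103628
21 1544 81582 22046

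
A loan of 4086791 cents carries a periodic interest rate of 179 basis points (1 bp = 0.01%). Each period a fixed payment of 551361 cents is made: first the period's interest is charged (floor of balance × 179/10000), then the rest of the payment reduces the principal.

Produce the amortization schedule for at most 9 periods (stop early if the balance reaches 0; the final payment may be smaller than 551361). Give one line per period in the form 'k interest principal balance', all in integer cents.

1 73153 478208 3608583
2 64593 486768 3121815
3 55880 495481 2626334
4 47011 504350 2121984
5 37983 513378 1608606
6 28794 522567 1086039
7 19440 531921 554118
8 9918 541443 12675
9 226 12675 0

1. interest=⌊4086791·179/10000⌋=73153; principal=551361-73153=478208; balance=4086791-478208=3608583
2. interest=⌊3608583·179/10000⌋=64593; principal=551361-64593=486768; balance=3608583-486768=3121815
3. interest=⌊3121815·179/10000⌋=55880; principal=551361-55880=495481; balance=3121815-495481=2626334
4. interest=⌊2626334·179/10000⌋=47011; principal=551361-47011=504350; balance=2626334-504350=2121984
5. interest=⌊2121984·179/10000⌋=37983; principal=551361-37983=513378; balance=2121984-513378=1608606
6. interest=⌊1608606·179/10000⌋=28794; principal=551361-28794=522567; balance=1608606-522567=1086039
7. interest=⌊1086039·179/10000⌋=19440; principal=551361-19440=531921; balance=1086039-531921=554118
8. interest=⌊554118·179/10000⌋=9918; principal=551361-9918=541443; balance=554118-541443=12675
9. interest=⌊12675·179/10000⌋=226; principal=min(551361-226,12675)=12675; balance=12675-12675=0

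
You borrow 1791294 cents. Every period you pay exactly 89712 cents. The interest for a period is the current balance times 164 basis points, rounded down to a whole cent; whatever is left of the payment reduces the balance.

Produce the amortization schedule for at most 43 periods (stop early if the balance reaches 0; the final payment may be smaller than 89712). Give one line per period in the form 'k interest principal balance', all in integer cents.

1. interest=⌊1791294·164/10000⌋=29377; principal=89712-29377=60335; balance=1791294-60335=1730959
2. interest=⌊1730959·164/10000⌋=28387; principal=89712-28387=61325; balance=1730959-61325=1669634
3. interest=⌊1669634·164/10000⌋=27381; principal=89712-27381=62331; balance=1669634-62331=1607303
4. interest=⌊1607303·164/10000⌋=26359; principal=89712-26359=63353; balance=1607303-63353=1543950
5. interest=⌊1543950·164/10000⌋=25320; principal=89712-25320=64392; balance=1543950-64392=1479558
6. interest=⌊1479558·164/10000⌋=24264; principal=89712-24264=65448; balance=1479558-65448=1414110
7. interest=⌊1414110·164/10000⌋=23191; principal=89712-23191=66521; balance=1414110-66521=1347589
8. interest=⌊1347589·164/10000⌋=22100; principal=89712-22100=67612; balance=1347589-67612=1279977
9. interest=⌊1279977·164/10000⌋=20991; principal=89712-20991=68721; balance=1279977-68721=1211256
10. interest=⌊1211256·164/10000⌋=19864; principal=89712-19864=69848; balance=1211256-69848=1141408
11. interest=⌊1141408·164/10000⌋=18719; principal=89712-18719=70993; balance=1141408-70993=1070415
12. interest=⌊1070415·164/10000⌋=17554; principal=89712-17554=72158; balance=1070415-72158=998257
13. interest=⌊998257·164/10000⌋=16371; principal=89712-16371=73341; balance=998257-73341=924916
14. interest=⌊924916·164/10000⌋=15168; principal=89712-15168=74544; balance=924916-74544=850372
15. interest=⌊850372·164/10000⌋=13946; principal=89712-13946=75766; balance=850372-75766=774606
16. interest=⌊774606·164/10000⌋=12703; principal=89712-12703=77009; balance=774606-77009=697597
17. interest=⌊697597·164/10000⌋=11440; principal=89712-11440=78272; balance=697597-78272=619325
18. interest=⌊619325·164/10000⌋=10156; principal=89712-10156=79556; balance=619325-79556=539769
19. interest=⌊539769·164/10000⌋=8852; principal=89712-8852=80860; balance=539769-80860=458909
20. interest=⌊458909·164/10000⌋=7526; principal=89712-7526=82186; balance=458909-82186=376723
21. interest=⌊376723·164/10000⌋=6178; principal=89712-6178=83534; balance=376723-83534=293189
22. interest=⌊293189·164/10000⌋=4808; principal=89712-4808=84904; balance=293189-84904=208285
23. interest=⌊208285·164/10000⌋=3415; principal=89712-3415=86297; balance=208285-86297=121988
24. interest=⌊121988·164/10000⌋=2000; principal=89712-2000=87712; balance=121988-87712=34276
25. interest=⌊34276·164/10000⌋=562; principal=min(89712-562,34276)=34276; balance=34276-34276=0

1 29377 60335 1730959
2 28387 61325 1669634
3 27381 62331 1607303
4 26359 63353 1543950
5 25320 64392 1479558
6 24264 65448 1414110
7 23191 66521 1347589
8 22100 67612 1279977
9 20991 68721 1211256
10 19864 69848 1141408
11 18719 70993 1070415
12 17554 72158 998257
13 16371 73341 924916
14 15168 74544 850372
15 13946 75766 774606
16 12703 77009 697597
17 11440 78272 619325
18 10156 79556 539769
19 8852 80860 458909
20 7526 82186 376723
21 6178 83534 293189
22 4808 84904 208285
23 3415 86297 121988
24 2000 87712 34276
25 562 34276 0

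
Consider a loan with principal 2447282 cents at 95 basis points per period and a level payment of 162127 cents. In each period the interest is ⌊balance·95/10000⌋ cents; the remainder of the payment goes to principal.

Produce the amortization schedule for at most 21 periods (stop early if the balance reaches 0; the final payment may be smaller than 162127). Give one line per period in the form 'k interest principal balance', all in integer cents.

1 23249 138878 2308404
2 21929 140198 2168206
3 20597 141530 2026676
4 19253 142874 1883802
5 17896 144231 1739571
6 16525 145602 1593969
7 15142 146985 1446984
8 13746 148381 1298603
9 12336 149791 1148812
10 10913 151214 997598
11 9477 152650 844948
12 8027 154100 690848
13 6563 155564 535284
14 5085 157042 378242
15 3593 158534 219708
16 2087 160040 59668
17 566 59668 0

1. interest=⌊2447282·95/10000⌋=23249; principal=162127-23249=138878; balance=2447282-138878=2308404
2. interest=⌊2308404·95/10000⌋=21929; principal=162127-21929=140198; balance=2308404-140198=2168206
3. interest=⌊2168206·95/10000⌋=20597; principal=162127-20597=141530; balance=2168206-141530=2026676
4. interest=⌊2026676·95/10000⌋=19253; principal=162127-19253=142874; balance=2026676-142874=1883802
5. interest=⌊1883802·95/10000⌋=17896; principal=162127-17896=144231; balance=1883802-144231=1739571
6. interest=⌊1739571·95/10000⌋=16525; principal=162127-16525=145602; balance=1739571-145602=1593969
7. interest=⌊1593969·95/10000⌋=15142; principal=162127-15142=146985; balance=1593969-146985=1446984
8. interest=⌊1446984·95/10000⌋=13746; principal=162127-13746=148381; balance=1446984-148381=1298603
9. interest=⌊1298603·95/10000⌋=12336; principal=162127-12336=149791; balance=1298603-149791=1148812
10. interest=⌊1148812·95/10000⌋=10913; principal=162127-10913=151214; balance=1148812-151214=997598
11. interest=⌊997598·95/10000⌋=9477; principal=162127-9477=152650; balance=997598-152650=844948
12. interest=⌊844948·95/10000⌋=8027; principal=162127-8027=154100; balance=844948-154100=690848
13. interest=⌊690848·95/10000⌋=6563; principal=162127-6563=155564; balance=690848-155564=535284
14. interest=⌊535284·95/10000⌋=5085; principal=162127-5085=157042; balance=535284-157042=378242
15. interest=⌊378242·95/10000⌋=3593; principal=162127-3593=158534; balance=378242-158534=219708
16. interest=⌊219708·95/10000⌋=2087; principal=162127-2087=160040; balance=219708-160040=59668
17. interest=⌊59668·95/10000⌋=566; principal=min(162127-566,59668)=59668; balance=59668-59668=0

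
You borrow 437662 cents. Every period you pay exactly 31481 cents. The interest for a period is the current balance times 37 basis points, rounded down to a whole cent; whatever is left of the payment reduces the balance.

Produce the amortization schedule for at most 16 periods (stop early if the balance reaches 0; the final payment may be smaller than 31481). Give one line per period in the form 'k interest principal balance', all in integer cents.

1. interest=⌊437662·37/10000⌋=1619; principal=31481-1619=29862; balance=437662-29862=407800
2. interest=⌊407800·37/10000⌋=1508; principal=31481-1508=29973; balance=407800-29973=377827
3. interest=⌊377827·37/10000⌋=1397; principal=31481-1397=30084; balance=377827-30084=347743
4. interest=⌊347743·37/10000⌋=1286; principal=31481-1286=30195; balance=347743-30195=317548
5. interest=⌊317548·37/10000⌋=1174; principal=31481-1174=30307; balance=317548-30307=287241
6. interest=⌊287241·37/10000⌋=1062; principal=31481-1062=30419; balance=287241-30419=256822
7. interest=⌊256822·37/10000⌋=950; principal=31481-950=30531; balance=256822-30531=226291
8. interest=⌊226291·37/10000⌋=837; principal=31481-837=30644; balance=226291-30644=195647
9. interest=⌊195647·37/10000⌋=723; principal=31481-723=30758; balance=195647-30758=164889
10. interest=⌊164889·37/10000⌋=610; principal=31481-610=30871; balance=164889-30871=134018
11. interest=⌊134018·37/10000⌋=495; principal=31481-495=30986; balance=134018-30986=103032
12. interest=⌊103032·37/10000⌋=381; principal=31481-381=31100; balance=103032-31100=71932
13. interest=⌊71932·37/10000⌋=266; principal=31481-266=31215; balance=71932-31215=40717
14. interest=⌊40717·37/10000⌋=150; principal=31481-150=31331; balance=40717-31331=9386
15. interest=⌊9386·37/10000⌋=34; principal=min(31481-34,9386)=9386; balance=9386-9386=0

1 1619 29862 407800
2 1508 29973 377827
3 1397 30084 347743
4 1286 30195 317548
5 1174 30307 287241
6 1062 30419 256822
7 950 30531 226291
8 837 30644 195647
9 723 30758 164889
10 610 30871 134018
11 495 30986 103032
12 381 31100 71932
13 266 31215 40717
14 150 31331 9386
15 34 9386 0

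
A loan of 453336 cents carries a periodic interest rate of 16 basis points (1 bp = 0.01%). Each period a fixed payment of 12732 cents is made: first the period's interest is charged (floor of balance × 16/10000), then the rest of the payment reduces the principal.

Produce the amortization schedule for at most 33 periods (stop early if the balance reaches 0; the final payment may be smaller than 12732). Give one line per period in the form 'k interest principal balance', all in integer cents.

1. interest=⌊453336·16/10000⌋=725; principal=12732-725=12007; balance=453336-12007=441329
2. interest=⌊441329·16/10000⌋=706; principal=12732-706=12026; balance=441329-12026=429303
3. interest=⌊429303·16/10000⌋=686; principal=12732-686=12046; balance=429303-12046=417257
4. interest=⌊417257·16/10000⌋=667; principal=12732-667=12065; balance=417257-12065=405192
5. interest=⌊405192·16/10000⌋=648; principal=12732-648=12084; balance=405192-12084=393108
6. interest=⌊393108·16/10000⌋=628; principal=12732-628=12104; balance=393108-12104=381004
7. interest=⌊381004·16/10000⌋=609; principal=12732-609=12123; balance=381004-12123=368881
8. interest=⌊368881·16/10000⌋=590; principal=12732-590=12142; balance=368881-12142=356739
9. interest=⌊356739·16/10000⌋=570; principal=12732-570=12162; balance=356739-12162=344577
10. interest=⌊344577·16/10000⌋=551; principal=12732-551=12181; balance=344577-12181=332396
11. interest=⌊332396·16/10000⌋=531; principal=12732-531=12201; balance=332396-12201=320195
12. interest=⌊320195·16/10000⌋=512; principal=12732-512=12220; balance=320195-12220=307975
13. interest=⌊307975·16/10000⌋=492; principal=12732-492=12240; balance=307975-12240=295735
14. interest=⌊295735·16/10000⌋=473; principal=12732-473=12259; balance=295735-12259=283476
15. interest=⌊283476·16/10000⌋=453; principal=12732-453=12279; balance=283476-12279=271197
16. interest=⌊271197·16/10000⌋=433; principal=12732-433=12299; balance=271197-12299=258898
17. interest=⌊258898·16/10000⌋=414; principal=12732-414=12318; balance=258898-12318=246580
18. interest=⌊246580·16/10000⌋=394; principal=12732-394=12338; balance=246580-12338=234242
19. interest=⌊234242·16/10000⌋=374; principal=12732-374=12358; balance=234242-12358=221884
20. interest=⌊221884·16/10000⌋=355; principal=12732-355=12377; balance=221884-12377=209507
21. interest=⌊209507·16/10000⌋=335; principal=12732-335=12397; balance=209507-12397=197110
22. interest=⌊197110·16/10000⌋=315; principal=12732-315=12417; balance=197110-12417=184693
23. interest=⌊184693·16/10000⌋=295; principal=12732-295=12437; balance=184693-12437=172256
24. interest=⌊172256·16/10000⌋=275; principal=12732-275=12457; balance=172256-12457=159799
25. interest=⌊159799·16/10000⌋=255; principal=12732-255=12477; balance=159799-12477=147322
26. interest=⌊147322·16/10000⌋=235; principal=12732-235=12497; balance=147322-12497=134825
27. interest=⌊134825·16/10000⌋=215; principal=12732-215=12517; balance=134825-12517=122308
28. interest=⌊122308·16/10000⌋=195; principal=12732-195=12537; balance=122308-12537=109771
29. interest=⌊109771·16/10000⌋=175; principal=12732-175=12557; balance=109771-12557=97214
30. interest=⌊97214·16/10000⌋=155; principal=12732-155=12577; balance=97214-12577=84637
31. interest=⌊84637·16/10000⌋=135; principal=12732-135=12597; balance=84637-12597=72040
32. interest=⌊72040·16/10000⌋=115; principal=12732-115=12617; balance=72040-12617=59423
33. interest=⌊59423·16/10000⌋=95; principal=12732-95=12637; balance=59423-12637=46786

1 725 12007 441329
2 706 12026 429303
3 686 12046 417257
4 667 12065 405192
5 648 12084 393108
6 628 12104 381004
7 609 12123 368881
8 590 12142 356739
9 570 12162 344577
10 551 12181 332396
11 531 12201 320195
12 512 12220 307975
13 492 12240 295735
14 473 12259 283476
15 453 12279 271197
16 433 12299 258898
17 414 12318 246580
18 394 12338 234242
19 374 12358 221884
20 355 12377 209507
21 335 12397 197110
22 315 12417 184693
23 295 12437 172256
24 275 12457 159799
25 255 12477 147322
26 235 12497 134825
27 215 12517 122308
28 195 12537 109771
29 175 12557 97214
30 155 12577 84637
31 135 12597 72040
32 115 12617 59423
33 95 12637 46786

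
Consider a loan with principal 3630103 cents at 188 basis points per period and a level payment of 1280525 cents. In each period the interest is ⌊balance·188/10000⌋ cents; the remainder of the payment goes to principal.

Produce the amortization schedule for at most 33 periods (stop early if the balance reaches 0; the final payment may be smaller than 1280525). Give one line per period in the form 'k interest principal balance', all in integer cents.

1 68245 1212280 2417823
2 45455 1235070 1182753
3 22235 1182753 0

1. interest=⌊3630103·188/10000⌋=68245; principal=1280525-68245=1212280; balance=3630103-1212280=2417823
2. interest=⌊2417823·188/10000⌋=45455; principal=1280525-45455=1235070; balance=2417823-1235070=1182753
3. interest=⌊1182753·188/10000⌋=22235; principal=min(1280525-22235,1182753)=1182753; balance=1182753-1182753=0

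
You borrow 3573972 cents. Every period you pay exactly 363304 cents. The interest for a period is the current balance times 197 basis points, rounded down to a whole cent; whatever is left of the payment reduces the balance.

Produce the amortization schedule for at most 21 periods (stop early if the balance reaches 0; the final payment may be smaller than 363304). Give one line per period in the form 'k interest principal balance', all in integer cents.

1. interest=⌊3573972·197/10000⌋=70407; principal=363304-70407=292897; balance=3573972-292897=3281075
2. interest=⌊3281075·197/10000⌋=64637; principal=363304-64637=298667; balance=3281075-298667=2982408
3. interest=⌊2982408·197/10000⌋=58753; principal=363304-58753=304551; balance=2982408-304551=2677857
4. interest=⌊2677857·197/10000⌋=52753; principal=363304-52753=310551; balance=2677857-310551=2367306
5. interest=⌊2367306·197/10000⌋=46635; principal=363304-46635=316669; balance=2367306-316669=2050637
6. interest=⌊2050637·197/10000⌋=40397; principal=363304-40397=322907; balance=2050637-322907=1727730
7. interest=⌊1727730·197/10000⌋=34036; principal=363304-34036=329268; balance=1727730-329268=1398462
8. interest=⌊1398462·197/10000⌋=27549; principal=363304-27549=335755; balance=1398462-335755=1062707
9. interest=⌊1062707·197/10000⌋=20935; principal=363304-20935=342369; balance=1062707-342369=720338
10. interest=⌊720338·197/10000⌋=14190; principal=363304-14190=349114; balance=720338-349114=371224
11. interest=⌊371224·197/10000⌋=7313; principal=363304-7313=355991; balance=371224-355991=15233
12. interest=⌊15233·197/10000⌋=300; principal=min(363304-300,15233)=15233; balance=15233-15233=0

1 70407 292897 3281075
2 64637 298667 2982408
3 58753 304551 2677857
4 52753 310551 2367306
5 46635 316669 2050637
6 40397 322907 1727730
7 34036 329268 1398462
8 27549 335755 1062707
9 20935 342369 720338
10 14190 349114 371224
11 7313 355991 15233
12 300 15233 0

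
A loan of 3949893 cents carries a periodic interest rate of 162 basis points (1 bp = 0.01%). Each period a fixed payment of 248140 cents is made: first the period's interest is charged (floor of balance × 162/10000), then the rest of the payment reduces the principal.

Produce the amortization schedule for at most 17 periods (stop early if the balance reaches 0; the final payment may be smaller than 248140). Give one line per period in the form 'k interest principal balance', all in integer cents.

1. interest=⌊3949893·162/10000⌋=63988; principal=248140-63988=184152; balance=3949893-184152=3765741
2. interest=⌊3765741·162/10000⌋=61005; principal=248140-61005=187135; balance=3765741-187135=3578606
3. interest=⌊3578606·162/10000⌋=57973; principal=248140-57973=190167; balance=3578606-190167=3388439
4. interest=⌊3388439·162/10000⌋=54892; principal=248140-54892=193248; balance=3388439-193248=3195191
5. interest=⌊3195191·162/10000⌋=51762; principal=248140-51762=196378; balance=3195191-196378=2998813
6. interest=⌊2998813·162/10000⌋=48580; principal=248140-48580=199560; balance=2998813-199560=2799253
7. interest=⌊2799253·162/10000⌋=45347; principal=248140-45347=202793; balance=2799253-202793=2596460
8. interest=⌊2596460·162/10000⌋=42062; principal=248140-42062=206078; balance=2596460-206078=2390382
9. interest=⌊2390382·162/10000⌋=38724; principal=248140-38724=209416; balance=2390382-209416=2180966
10. interest=⌊2180966·162/10000⌋=35331; principal=248140-35331=212809; balance=2180966-212809=1968157
11. interest=⌊1968157·162/10000⌋=31884; principal=248140-31884=216256; balance=1968157-216256=1751901
12. interest=⌊1751901·162/10000⌋=28380; principal=248140-28380=219760; balance=1751901-219760=1532141
13. interest=⌊1532141·162/10000⌋=24820; principal=248140-24820=223320; balance=1532141-223320=1308821
14. interest=⌊1308821·162/10000⌋=21202; principal=248140-21202=226938; balance=1308821-226938=1081883
15. interest=⌊1081883·162/10000⌋=17526; principal=248140-17526=230614; balance=1081883-230614=851269
16. interest=⌊851269·162/10000⌋=13790; principal=248140-13790=234350; balance=851269-234350=616919
17. interest=⌊616919·162/10000⌋=9994; principal=248140-9994=238146; balance=616919-238146=378773

1 63988 184152 3765741
2 61005 187135 3578606
3 57973 190167 3388439
4 54892 193248 3195191
5 51762 196378 2998813
6 48580 199560 2799253
7 45347 202793 2596460
8 42062 206078 2390382
9 38724 209416 2180966
10 35331 212809 1968157
11 31884 216256 1751901
12 28380 219760 1532141
13 24820 223320 1308821
14 21202 226938 1081883
15 17526 230614 851269
16 13790 234350 616919
17 9994 238146 378773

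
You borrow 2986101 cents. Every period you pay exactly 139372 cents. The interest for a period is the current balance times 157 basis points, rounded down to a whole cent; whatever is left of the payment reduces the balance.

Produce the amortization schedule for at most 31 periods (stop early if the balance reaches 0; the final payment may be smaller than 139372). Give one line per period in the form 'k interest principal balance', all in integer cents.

1. interest=⌊2986101·157/10000⌋=46881; principal=139372-46881=92491; balance=2986101-92491=2893610
2. interest=⌊2893610·157/10000⌋=45429; principal=139372-45429=93943; balance=2893610-93943=2799667
3. interest=⌊2799667·157/10000⌋=43954; principal=139372-43954=95418; balance=2799667-95418=2704249
4. interest=⌊2704249·157/10000⌋=42456; principal=139372-42456=96916; balance=2704249-96916=2607333
5. interest=⌊2607333·157/10000⌋=40935; principal=139372-40935=98437; balance=2607333-98437=2508896
6. interest=⌊2508896·157/10000⌋=39389; principal=139372-39389=99983; balance=2508896-99983=2408913
7. interest=⌊2408913·157/10000⌋=37819; principal=139372-37819=101553; balance=2408913-101553=2307360
8. interest=⌊2307360·157/10000⌋=36225; principal=139372-36225=103147; balance=2307360-103147=2204213
9. interest=⌊2204213·157/10000⌋=34606; principal=139372-34606=104766; balance=2204213-104766=2099447
10. interest=⌊2099447·157/10000⌋=32961; principal=139372-32961=106411; balance=2099447-106411=1993036
11. interest=⌊1993036·157/10000⌋=31290; principal=139372-31290=108082; balance=1993036-108082=1884954
12. interest=⌊1884954·157/10000⌋=29593; principal=139372-29593=109779; balance=1884954-109779=1775175
13. interest=⌊1775175·157/10000⌋=27870; principal=139372-27870=111502; balance=1775175-111502=1663673
14. interest=⌊1663673·157/10000⌋=26119; principal=139372-26119=113253; balance=1663673-113253=1550420
15. interest=⌊1550420·157/10000⌋=24341; principal=139372-24341=115031; balance=1550420-115031=1435389
16. interest=⌊1435389·157/10000⌋=22535; principal=139372-22535=116837; balance=1435389-116837=1318552
17. interest=⌊1318552·157/10000⌋=20701; principal=139372-20701=118671; balance=1318552-118671=1199881
18. interest=⌊1199881·157/10000⌋=18838; principal=139372-18838=120534; balance=1199881-120534=1079347
19. interest=⌊1079347·157/10000⌋=16945; principal=139372-16945=122427; balance=1079347-122427=956920
20. interest=⌊956920·157/10000⌋=15023; principal=139372-15023=124349; balance=956920-124349=832571
21. interest=⌊832571·157/10000⌋=13071; principal=139372-13071=126301; balance=832571-126301=706270
22. interest=⌊706270·157/10000⌋=11088; principal=139372-11088=128284; balance=706270-128284=577986
23. interest=⌊577986·157/10000⌋=9074; principal=139372-9074=130298; balance=577986-130298=447688
24. interest=⌊447688·157/10000⌋=7028; principal=139372-7028=132344; balance=447688-132344=315344
25. interest=⌊315344·157/10000⌋=4950; principal=139372-4950=134422; balance=315344-134422=180922
26. interest=⌊180922·157/10000⌋=2840; principal=139372-2840=136532; balance=180922-136532=44390
27. interest=⌊44390·157/10000⌋=696; principal=min(139372-696,44390)=44390; balance=44390-44390=0

1 46881 92491 2893610
2 45429 93943 2799667
3 43954 95418 2704249
4 42456 96916 2607333
5 40935 98437 2508896
6 39389 99983 2408913
7 37819 101553 2307360
8 36225 103147 2204213
9 34606 104766 2099447
10 32961 106411 1993036
11 31290 108082 1884954
12 29593 109779 1775175
13 27870 111502 1663673
14 26119 113253 1550420
15 24341 115031 1435389
16 22535 116837 1318552
17 20701 118671 1199881
18 18838 120534 1079347
19 16945 122427 956920
20 15023 124349 832571
21 13071 126301 706270
22 11088 128284 577986
23 9074 130298 447688
24 7028 132344 315344
25 4950 134422 180922
26 2840 136532 44390
27 696 44390 0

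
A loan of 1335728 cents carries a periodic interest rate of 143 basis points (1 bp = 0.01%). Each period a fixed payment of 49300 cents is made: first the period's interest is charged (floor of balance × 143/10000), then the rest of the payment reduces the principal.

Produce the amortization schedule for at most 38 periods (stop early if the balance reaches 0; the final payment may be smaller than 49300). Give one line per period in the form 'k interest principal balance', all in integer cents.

1. interest=⌊1335728·143/10000⌋=19100; principal=49300-19100=30200; balance=1335728-30200=1305528
2. interest=⌊1305528·143/10000⌋=18669; principal=49300-18669=30631; balance=1305528-30631=1274897
3. interest=⌊1274897·143/10000⌋=18231; principal=49300-18231=31069; balance=1274897-31069=1243828
4. interest=⌊1243828·143/10000⌋=17786; principal=49300-17786=31514; balance=1243828-31514=1212314
5. interest=⌊1212314·143/10000⌋=17336; principal=49300-17336=31964; balance=1212314-31964=1180350
6. interest=⌊1180350·143/10000⌋=16879; principal=49300-16879=32421; balance=1180350-32421=1147929
7. interest=⌊1147929·143/10000⌋=16415; principal=49300-16415=32885; balance=1147929-32885=1115044
8. interest=⌊1115044·143/10000⌋=15945; principal=49300-15945=33355; balance=1115044-33355=1081689
9. interest=⌊1081689·143/10000⌋=15468; principal=49300-15468=33832; balance=1081689-33832=1047857
10. interest=⌊1047857·143/10000⌋=14984; principal=49300-14984=34316; balance=1047857-34316=1013541
11. interest=⌊1013541·143/10000⌋=14493; principal=49300-14493=34807; balance=1013541-34807=978734
12. interest=⌊978734·143/10000⌋=13995; principal=49300-13995=35305; balance=978734-35305=943429
13. interest=⌊943429·143/10000⌋=13491; principal=49300-13491=35809; balance=943429-35809=907620
14. interest=⌊907620·143/10000⌋=12978; principal=49300-12978=36322; balance=907620-36322=871298
15. interest=⌊871298·143/10000⌋=12459; principal=49300-12459=36841; balance=871298-36841=834457
16. interest=⌊834457·143/10000⌋=11932; principal=49300-11932=37368; balance=834457-37368=797089
17. interest=⌊797089·143/10000⌋=11398; principal=49300-11398=37902; balance=797089-37902=759187
18. interest=⌊759187·143/10000⌋=10856; principal=49300-10856=38444; balance=759187-38444=720743
19. interest=⌊720743·143/10000⌋=10306; principal=49300-10306=38994; balance=720743-38994=681749
20. interest=⌊681749·143/10000⌋=9749; principal=49300-9749=39551; balance=681749-39551=642198
21. interest=⌊642198·143/10000⌋=9183; principal=49300-9183=40117; balance=642198-40117=602081
22. interest=⌊602081·143/10000⌋=8609; principal=49300-8609=40691; balance=602081-40691=561390
23. interest=⌊561390·143/10000⌋=8027; principal=49300-8027=41273; balance=561390-41273=520117
24. interest=⌊520117·143/10000⌋=7437; principal=49300-7437=41863; balance=520117-41863=478254
25. interest=⌊478254·143/10000⌋=6839; principal=49300-6839=42461; balance=478254-42461=435793
26. interest=⌊435793·143/10000⌋=6231; principal=49300-6231=43069; balance=435793-43069=392724
27. interest=⌊392724·143/10000⌋=5615; principal=49300-5615=43685; balance=392724-43685=349039
28. interest=⌊349039·143/10000⌋=4991; principal=49300-4991=44309; balance=349039-44309=304730
29. interest=⌊304730·143/10000⌋=4357; principal=49300-4357=44943; balance=304730-44943=259787
30. interest=⌊259787·143/10000⌋=3714; principal=49300-3714=45586; balance=259787-45586=214201
31. interest=⌊214201·143/10000⌋=3063; principal=49300-3063=46237; balance=214201-46237=167964
32. interest=⌊167964·143/10000⌋=2401; principal=49300-2401=46899; balance=167964-46899=121065
33. interest=⌊121065·143/10000⌋=1731; principal=49300-1731=47569; balance=121065-47569=73496
34. interest=⌊73496·143/10000⌋=1050; principal=49300-1050=48250; balance=73496-48250=25246
35. interest=⌊25246·143/10000⌋=361; principal=min(49300-361,25246)=25246; balance=25246-25246=0

1 19100 30200 1305528
2 18669 30631 1274897
3 18231 31069 1243828
4 17786 31514 1212314
5 17336 31964 1180350
6 16879 32421 1147929
7 16415 32885 1115044
8 15945 33355 1081689
9 15468 33832 1047857
10 14984 34316 1013541
11 14493 34807 978734
12 13995 35305 943429
13 13491 35809 907620
14 12978 36322 871298
15 12459 36841 834457
16 11932 37368 797089
17 11398 37902 759187
18 10856 38444 720743
19 10306 38994 681749
20 9749 39551 642198
21 9183 40117 602081
22 8609 40691 561390
23 8027 41273 520117
24 7437 41863 478254
25 6839 42461 435793
26 6231 43069 392724
27 5615 43685 349039
28 4991 44309 304730
29 4357 44943 259787
30 3714 45586 214201
31 3063 46237 167964
32 2401 46899 121065
33 1731 47569 73496
34 1050 48250 25246
35 361 25246 0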